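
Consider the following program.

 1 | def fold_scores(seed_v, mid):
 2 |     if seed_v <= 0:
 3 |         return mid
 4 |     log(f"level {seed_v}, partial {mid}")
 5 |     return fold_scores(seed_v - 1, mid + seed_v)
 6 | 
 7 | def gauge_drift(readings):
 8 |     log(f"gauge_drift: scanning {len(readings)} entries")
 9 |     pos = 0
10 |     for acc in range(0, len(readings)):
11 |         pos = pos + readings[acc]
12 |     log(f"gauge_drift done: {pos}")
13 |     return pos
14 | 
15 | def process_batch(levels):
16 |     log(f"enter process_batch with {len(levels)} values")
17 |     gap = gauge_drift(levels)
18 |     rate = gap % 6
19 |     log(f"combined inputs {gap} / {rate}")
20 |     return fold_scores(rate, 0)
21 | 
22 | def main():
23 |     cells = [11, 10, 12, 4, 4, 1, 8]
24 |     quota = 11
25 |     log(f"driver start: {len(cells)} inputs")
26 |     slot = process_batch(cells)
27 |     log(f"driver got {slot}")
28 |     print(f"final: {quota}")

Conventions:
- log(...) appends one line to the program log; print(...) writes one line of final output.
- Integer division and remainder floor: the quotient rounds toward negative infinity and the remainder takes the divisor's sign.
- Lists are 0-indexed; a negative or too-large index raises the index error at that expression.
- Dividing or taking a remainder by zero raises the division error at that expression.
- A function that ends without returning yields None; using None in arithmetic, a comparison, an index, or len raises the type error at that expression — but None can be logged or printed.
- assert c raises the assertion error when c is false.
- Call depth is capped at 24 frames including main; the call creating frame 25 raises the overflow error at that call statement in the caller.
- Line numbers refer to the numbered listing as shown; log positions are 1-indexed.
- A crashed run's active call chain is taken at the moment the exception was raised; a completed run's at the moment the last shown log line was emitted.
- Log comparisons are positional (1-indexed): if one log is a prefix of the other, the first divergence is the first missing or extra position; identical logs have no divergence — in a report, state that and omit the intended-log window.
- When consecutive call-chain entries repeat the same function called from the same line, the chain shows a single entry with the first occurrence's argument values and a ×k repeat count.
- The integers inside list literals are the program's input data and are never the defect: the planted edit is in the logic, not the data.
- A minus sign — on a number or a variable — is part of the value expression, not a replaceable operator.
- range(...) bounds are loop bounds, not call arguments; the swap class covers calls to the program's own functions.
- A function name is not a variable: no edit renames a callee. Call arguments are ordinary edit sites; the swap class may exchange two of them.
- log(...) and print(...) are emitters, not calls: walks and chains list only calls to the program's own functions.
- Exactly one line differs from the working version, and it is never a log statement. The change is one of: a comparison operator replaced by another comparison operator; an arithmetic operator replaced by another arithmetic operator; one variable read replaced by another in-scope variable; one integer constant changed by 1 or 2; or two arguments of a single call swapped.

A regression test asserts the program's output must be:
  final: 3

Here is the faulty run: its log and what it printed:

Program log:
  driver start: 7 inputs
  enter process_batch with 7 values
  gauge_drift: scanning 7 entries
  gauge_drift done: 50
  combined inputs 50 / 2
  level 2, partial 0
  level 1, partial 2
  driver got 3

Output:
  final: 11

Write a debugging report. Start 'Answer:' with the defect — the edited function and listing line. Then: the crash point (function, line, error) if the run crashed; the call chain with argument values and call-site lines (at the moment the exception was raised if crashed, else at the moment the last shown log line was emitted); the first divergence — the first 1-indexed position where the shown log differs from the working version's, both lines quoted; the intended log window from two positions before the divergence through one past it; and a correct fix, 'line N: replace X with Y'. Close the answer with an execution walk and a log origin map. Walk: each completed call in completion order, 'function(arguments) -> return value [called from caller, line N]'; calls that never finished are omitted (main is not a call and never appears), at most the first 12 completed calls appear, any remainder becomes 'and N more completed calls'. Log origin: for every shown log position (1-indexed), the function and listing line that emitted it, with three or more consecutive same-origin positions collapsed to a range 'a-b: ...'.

Answer: the defect is in main at line 28.
Key fact: The two runs log identically and part ways only at the printed values.
Call chain: main.
First divergence: none; the two logs match at every position.
Execution walk:
  gauge_drift([11, 10, 12, 4, 4, 1, 8]) -> 50  [called from process_batch, line 17]
  fold_scores(0, 3) -> 3  [called from fold_scores, line 5]
  fold_scores(1, 2) -> 3  [called from fold_scores, line 5]
  fold_scores(2, 0) -> 3  [called from process_batch, line 20]
  process_batch([11, 10, 12, 4, 4, 1, 8]) -> 3  [called from main, line 26]
Log line origins:
  1: from main, line 25
  2: from process_batch, line 16
  3: from gauge_drift, line 8
  4: from gauge_drift, line 12
  5: from process_batch, line 19
  6: from fold_scores, line 4
  7: from fold_scores, line 4
  8: from main, line 27
A correct fix: line 28: replace `quota` with `slot`.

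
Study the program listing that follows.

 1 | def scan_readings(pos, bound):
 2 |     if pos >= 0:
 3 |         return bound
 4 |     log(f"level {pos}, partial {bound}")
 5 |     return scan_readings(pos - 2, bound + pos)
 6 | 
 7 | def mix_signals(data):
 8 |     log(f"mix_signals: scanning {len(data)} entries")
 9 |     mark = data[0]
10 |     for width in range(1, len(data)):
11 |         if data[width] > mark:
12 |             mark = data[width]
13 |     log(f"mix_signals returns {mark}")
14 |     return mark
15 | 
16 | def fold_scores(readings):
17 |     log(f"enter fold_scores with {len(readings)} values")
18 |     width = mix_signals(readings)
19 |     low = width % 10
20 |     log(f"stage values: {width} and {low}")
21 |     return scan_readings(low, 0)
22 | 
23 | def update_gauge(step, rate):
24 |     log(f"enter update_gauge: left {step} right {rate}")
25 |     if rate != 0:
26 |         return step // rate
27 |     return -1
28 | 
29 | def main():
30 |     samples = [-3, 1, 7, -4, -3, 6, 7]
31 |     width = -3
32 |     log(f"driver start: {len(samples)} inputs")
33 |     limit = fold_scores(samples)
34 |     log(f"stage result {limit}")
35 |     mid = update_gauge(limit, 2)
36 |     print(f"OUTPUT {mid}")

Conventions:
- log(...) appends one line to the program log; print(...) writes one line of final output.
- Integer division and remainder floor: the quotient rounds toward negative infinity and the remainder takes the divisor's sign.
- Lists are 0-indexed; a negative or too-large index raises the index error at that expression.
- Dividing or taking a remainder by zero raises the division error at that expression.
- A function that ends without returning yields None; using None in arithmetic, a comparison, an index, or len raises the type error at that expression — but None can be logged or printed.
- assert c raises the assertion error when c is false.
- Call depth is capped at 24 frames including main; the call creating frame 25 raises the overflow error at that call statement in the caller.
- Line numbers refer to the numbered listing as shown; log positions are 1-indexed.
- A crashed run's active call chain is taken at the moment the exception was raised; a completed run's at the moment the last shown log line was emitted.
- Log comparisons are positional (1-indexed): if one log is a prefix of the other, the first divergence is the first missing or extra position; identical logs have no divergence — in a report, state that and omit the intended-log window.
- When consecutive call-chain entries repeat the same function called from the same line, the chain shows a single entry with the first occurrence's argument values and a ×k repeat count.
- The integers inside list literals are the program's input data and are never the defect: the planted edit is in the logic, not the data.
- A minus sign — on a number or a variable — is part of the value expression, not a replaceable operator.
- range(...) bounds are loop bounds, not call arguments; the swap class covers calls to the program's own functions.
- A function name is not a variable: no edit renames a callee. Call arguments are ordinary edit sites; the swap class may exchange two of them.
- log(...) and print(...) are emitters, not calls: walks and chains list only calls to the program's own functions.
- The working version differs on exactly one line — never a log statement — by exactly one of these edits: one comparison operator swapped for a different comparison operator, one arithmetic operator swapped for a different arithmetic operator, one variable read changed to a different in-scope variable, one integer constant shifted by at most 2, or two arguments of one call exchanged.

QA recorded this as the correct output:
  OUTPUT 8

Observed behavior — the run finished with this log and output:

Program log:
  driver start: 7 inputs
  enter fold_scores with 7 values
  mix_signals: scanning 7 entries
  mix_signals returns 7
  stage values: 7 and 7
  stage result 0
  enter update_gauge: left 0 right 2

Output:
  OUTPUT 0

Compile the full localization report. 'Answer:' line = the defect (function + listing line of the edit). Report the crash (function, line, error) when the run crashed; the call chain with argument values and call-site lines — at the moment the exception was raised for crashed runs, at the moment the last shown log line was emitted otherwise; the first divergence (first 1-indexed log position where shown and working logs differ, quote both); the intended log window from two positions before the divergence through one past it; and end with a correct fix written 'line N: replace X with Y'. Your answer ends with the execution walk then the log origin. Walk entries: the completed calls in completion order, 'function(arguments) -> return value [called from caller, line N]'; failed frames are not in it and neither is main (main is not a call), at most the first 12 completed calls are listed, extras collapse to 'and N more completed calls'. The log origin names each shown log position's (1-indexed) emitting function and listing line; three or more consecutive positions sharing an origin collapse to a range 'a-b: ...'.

Answer: the defect is in scan_readings at line 2.
Key observation: The earliest visible damage is log position 6 — 'stage result 0' rather than the intended 'level 7, partial 0'.
Call chain: main -> update_gauge(0, 2) (called at line 35).
First divergence: at position 6 the run shows 'stage result 0' where the working version logs 'level 7, partial 0'.
Intended log window:
  4: mix_signals returns 7
  5: stage values: 7 and 7
  6: level 7, partial 0
  7: level 5, partial 7
Execution walk:
  mix_signals([-3, 1, 7, -4, -3, 6, 7]) -> 7  [called from fold_scores, line 18]
  scan_readings(7, 0) -> 0  [called from fold_scores, line 21]
  fold_scores([-3, 1, 7, -4, -3, 6, 7]) -> 0  [called from main, line 33]
  update_gauge(0, 2) -> 0  [called from main, line 35]
Log line origins:
  1 — main, line 32
  2 — fold_scores, line 17
  3 — mix_signals, line 8
  4 — mix_signals, line 13
  5 — fold_scores, line 20
  6 — main, line 34
  7 — update_gauge, line 24
A correct fix: line 2: replace `>=` with `<=`.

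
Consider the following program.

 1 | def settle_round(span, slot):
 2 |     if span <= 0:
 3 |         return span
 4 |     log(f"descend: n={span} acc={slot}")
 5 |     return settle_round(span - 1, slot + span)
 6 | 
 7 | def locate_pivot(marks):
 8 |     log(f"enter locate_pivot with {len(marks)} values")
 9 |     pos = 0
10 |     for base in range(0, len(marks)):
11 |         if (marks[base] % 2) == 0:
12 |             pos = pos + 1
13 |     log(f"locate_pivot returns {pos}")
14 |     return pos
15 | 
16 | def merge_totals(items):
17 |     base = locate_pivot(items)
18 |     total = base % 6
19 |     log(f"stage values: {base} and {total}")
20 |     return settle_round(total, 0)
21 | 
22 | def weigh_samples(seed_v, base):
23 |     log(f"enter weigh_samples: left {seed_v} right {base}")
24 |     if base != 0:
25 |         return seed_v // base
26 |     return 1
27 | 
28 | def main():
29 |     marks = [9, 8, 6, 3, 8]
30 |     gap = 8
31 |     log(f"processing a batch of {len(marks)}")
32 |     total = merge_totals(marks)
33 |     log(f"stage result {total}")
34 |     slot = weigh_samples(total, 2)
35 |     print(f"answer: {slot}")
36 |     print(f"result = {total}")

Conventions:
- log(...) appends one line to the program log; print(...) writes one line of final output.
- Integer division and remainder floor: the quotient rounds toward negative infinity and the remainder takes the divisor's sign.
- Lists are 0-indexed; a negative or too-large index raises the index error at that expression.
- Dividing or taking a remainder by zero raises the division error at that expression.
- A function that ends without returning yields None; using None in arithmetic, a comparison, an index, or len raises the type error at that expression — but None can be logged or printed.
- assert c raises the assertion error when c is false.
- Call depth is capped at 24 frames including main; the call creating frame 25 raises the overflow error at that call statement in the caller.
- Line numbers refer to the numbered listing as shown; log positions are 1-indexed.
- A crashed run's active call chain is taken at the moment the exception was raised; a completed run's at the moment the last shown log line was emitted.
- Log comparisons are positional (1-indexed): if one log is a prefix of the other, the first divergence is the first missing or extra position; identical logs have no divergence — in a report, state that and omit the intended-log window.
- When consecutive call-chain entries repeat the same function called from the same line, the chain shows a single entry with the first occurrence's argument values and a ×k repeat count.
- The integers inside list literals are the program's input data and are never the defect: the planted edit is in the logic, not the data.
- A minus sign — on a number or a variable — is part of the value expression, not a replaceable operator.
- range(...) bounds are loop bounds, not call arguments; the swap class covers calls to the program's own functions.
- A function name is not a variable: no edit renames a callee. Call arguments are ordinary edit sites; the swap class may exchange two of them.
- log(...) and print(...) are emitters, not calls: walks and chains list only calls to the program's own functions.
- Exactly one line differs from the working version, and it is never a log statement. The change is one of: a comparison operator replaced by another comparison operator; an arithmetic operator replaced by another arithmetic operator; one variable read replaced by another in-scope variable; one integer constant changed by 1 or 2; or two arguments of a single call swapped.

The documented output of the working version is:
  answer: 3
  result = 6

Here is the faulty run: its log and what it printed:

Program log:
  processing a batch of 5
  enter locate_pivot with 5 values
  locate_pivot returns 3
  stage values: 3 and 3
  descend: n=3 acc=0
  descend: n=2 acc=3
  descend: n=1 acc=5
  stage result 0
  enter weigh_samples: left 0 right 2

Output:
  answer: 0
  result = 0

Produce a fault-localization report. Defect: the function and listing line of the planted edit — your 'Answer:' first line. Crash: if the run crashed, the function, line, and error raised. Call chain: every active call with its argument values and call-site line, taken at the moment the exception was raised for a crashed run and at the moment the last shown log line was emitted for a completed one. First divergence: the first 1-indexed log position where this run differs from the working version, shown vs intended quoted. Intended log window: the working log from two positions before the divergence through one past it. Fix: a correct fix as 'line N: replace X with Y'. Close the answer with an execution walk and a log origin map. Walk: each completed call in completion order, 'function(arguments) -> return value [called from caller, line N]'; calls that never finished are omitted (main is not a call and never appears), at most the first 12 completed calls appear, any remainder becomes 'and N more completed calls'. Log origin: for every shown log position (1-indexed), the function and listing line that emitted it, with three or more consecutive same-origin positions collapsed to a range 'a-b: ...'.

Answer: the defect is in settle_round at line 3.
Core observation: The earliest visible damage is log position 8 — 'stage result 0' rather than the intended 'stage result 6'.
Call chain: main -> weigh_samples(0, 2) (called at line 34).
First divergence: at position 8 the run shows 'stage result 0' where the working version logs 'stage result 6'.
Intended log window:
  6: descend: n=2 acc=3
  7: descend: n=1 acc=5
  8: stage result 6
  9: enter weigh_samples: left 6 right 2
Execution walk:
  locate_pivot([9, 8, 6, 3, 8]) -> 3  [called from merge_totals, line 17]
  settle_round(0, 6) -> 0  [called from settle_round, line 5]
  settle_round(1, 5) -> 0  [called from settle_round, line 5]
  settle_round(2, 3) -> 0  [called from settle_round, line 5]
  settle_round(3, 0) -> 0  [called from merge_totals, line 20]
  merge_totals([9, 8, 6, 3, 8]) -> 0  [called from main, line 32]
  weigh_samples(0, 2) -> 0  [called from main, line 34]
Log origins:
  1: emitted by main (line 31)
  2: emitted by locate_pivot (line 8)
  3: emitted by locate_pivot (line 13)
  4: emitted by merge_totals (line 19)
  5-7: emitted by settle_round (line 4)
  8: emitted by main (line 33)
  9: emitted by weigh_samples (line 23)
A correct fix: line 3: replace `span` with `slot`.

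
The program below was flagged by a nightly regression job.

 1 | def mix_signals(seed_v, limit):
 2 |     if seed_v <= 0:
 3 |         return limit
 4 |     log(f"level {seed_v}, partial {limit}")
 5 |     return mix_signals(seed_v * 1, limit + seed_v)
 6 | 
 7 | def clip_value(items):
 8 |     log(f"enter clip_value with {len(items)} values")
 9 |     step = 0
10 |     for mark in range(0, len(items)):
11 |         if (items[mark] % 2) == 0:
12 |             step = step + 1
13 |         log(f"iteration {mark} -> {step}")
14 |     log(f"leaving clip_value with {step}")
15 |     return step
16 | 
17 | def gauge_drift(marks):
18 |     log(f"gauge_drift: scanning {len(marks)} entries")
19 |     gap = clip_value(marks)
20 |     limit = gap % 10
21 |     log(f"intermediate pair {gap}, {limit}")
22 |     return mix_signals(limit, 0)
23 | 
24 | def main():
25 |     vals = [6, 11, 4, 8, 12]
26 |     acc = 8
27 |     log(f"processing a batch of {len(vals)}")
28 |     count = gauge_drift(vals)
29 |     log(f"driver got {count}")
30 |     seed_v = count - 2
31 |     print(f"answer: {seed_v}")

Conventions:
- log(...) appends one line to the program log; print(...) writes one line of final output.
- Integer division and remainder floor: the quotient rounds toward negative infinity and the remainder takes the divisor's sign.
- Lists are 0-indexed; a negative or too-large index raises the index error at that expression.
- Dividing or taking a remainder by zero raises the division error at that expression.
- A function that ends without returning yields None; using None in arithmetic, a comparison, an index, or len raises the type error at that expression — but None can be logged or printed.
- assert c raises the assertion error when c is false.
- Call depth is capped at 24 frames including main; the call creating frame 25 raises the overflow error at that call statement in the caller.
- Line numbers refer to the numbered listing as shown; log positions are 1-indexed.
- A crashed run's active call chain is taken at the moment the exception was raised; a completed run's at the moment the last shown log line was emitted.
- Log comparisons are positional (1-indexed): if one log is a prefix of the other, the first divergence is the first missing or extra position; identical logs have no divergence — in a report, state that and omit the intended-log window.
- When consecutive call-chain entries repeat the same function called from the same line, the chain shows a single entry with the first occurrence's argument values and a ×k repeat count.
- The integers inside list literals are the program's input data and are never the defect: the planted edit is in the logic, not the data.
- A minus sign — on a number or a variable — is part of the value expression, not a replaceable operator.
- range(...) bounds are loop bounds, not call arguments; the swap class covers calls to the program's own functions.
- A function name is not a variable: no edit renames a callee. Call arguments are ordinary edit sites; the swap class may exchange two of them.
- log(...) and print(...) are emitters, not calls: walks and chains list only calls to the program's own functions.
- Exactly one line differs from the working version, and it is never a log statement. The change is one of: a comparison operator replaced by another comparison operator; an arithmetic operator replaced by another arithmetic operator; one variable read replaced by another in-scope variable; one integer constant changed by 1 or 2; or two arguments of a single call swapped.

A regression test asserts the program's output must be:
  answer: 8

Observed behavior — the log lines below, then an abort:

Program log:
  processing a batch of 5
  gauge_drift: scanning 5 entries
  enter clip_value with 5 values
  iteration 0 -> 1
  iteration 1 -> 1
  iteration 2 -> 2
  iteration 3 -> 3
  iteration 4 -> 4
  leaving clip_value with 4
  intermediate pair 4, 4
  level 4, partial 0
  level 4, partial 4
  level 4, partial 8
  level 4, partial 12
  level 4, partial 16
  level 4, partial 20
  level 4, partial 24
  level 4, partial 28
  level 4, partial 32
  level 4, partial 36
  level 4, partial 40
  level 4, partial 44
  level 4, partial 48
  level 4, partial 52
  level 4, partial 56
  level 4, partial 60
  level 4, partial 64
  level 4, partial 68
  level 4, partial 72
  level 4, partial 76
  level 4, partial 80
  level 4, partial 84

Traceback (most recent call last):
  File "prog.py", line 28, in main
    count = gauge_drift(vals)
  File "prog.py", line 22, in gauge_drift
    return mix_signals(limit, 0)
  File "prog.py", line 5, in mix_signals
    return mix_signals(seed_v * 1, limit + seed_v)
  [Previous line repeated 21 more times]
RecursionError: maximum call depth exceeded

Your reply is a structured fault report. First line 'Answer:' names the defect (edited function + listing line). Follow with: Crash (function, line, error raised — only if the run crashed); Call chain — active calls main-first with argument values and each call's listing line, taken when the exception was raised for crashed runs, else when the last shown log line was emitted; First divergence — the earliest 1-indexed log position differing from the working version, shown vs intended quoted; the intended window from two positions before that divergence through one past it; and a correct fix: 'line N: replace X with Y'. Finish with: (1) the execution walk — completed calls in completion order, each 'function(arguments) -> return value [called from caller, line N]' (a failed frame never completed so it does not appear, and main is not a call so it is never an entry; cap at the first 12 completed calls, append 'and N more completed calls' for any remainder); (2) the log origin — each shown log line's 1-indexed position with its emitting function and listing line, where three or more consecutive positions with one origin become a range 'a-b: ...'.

Answer: the defect is in mix_signals at line 5.
The tell: Position 12 is the first bad log line: 'level 4, partial 4' should read 'level 3, partial 4'.
Crash: mix_signals, line 5, RecursionError.
Call chain: main -> gauge_drift([6, 11, 4, 8, 12]) (called at line 28) -> mix_signals(4, 0) (called at line 22) -> mix_signals(4, 4) (called at line 5) ×21.
First divergence: position 12 — shown 'level 4, partial 4', intended 'level 3, partial 4'.
Intended log window:
  10: intermediate pair 4, 4
  11: level 4, partial 0
  12: level 3, partial 4
  13: level 2, partial 7
Execution walk:
  clip_value([6, 11, 4, 8, 12]) -> 4  [called from gauge_drift, line 19]
Log line origins:
  1: emitted by main (line 27)
  2: emitted by gauge_drift (line 18)
  3: emitted by clip_value (line 8)
  4-8: emitted by clip_value (line 13)
  9: emitted by clip_value (line 14)
  10: emitted by gauge_drift (line 21)
  11-32: emitted by mix_signals (line 4)
A correct fix: line 5: replace `*` with `-`.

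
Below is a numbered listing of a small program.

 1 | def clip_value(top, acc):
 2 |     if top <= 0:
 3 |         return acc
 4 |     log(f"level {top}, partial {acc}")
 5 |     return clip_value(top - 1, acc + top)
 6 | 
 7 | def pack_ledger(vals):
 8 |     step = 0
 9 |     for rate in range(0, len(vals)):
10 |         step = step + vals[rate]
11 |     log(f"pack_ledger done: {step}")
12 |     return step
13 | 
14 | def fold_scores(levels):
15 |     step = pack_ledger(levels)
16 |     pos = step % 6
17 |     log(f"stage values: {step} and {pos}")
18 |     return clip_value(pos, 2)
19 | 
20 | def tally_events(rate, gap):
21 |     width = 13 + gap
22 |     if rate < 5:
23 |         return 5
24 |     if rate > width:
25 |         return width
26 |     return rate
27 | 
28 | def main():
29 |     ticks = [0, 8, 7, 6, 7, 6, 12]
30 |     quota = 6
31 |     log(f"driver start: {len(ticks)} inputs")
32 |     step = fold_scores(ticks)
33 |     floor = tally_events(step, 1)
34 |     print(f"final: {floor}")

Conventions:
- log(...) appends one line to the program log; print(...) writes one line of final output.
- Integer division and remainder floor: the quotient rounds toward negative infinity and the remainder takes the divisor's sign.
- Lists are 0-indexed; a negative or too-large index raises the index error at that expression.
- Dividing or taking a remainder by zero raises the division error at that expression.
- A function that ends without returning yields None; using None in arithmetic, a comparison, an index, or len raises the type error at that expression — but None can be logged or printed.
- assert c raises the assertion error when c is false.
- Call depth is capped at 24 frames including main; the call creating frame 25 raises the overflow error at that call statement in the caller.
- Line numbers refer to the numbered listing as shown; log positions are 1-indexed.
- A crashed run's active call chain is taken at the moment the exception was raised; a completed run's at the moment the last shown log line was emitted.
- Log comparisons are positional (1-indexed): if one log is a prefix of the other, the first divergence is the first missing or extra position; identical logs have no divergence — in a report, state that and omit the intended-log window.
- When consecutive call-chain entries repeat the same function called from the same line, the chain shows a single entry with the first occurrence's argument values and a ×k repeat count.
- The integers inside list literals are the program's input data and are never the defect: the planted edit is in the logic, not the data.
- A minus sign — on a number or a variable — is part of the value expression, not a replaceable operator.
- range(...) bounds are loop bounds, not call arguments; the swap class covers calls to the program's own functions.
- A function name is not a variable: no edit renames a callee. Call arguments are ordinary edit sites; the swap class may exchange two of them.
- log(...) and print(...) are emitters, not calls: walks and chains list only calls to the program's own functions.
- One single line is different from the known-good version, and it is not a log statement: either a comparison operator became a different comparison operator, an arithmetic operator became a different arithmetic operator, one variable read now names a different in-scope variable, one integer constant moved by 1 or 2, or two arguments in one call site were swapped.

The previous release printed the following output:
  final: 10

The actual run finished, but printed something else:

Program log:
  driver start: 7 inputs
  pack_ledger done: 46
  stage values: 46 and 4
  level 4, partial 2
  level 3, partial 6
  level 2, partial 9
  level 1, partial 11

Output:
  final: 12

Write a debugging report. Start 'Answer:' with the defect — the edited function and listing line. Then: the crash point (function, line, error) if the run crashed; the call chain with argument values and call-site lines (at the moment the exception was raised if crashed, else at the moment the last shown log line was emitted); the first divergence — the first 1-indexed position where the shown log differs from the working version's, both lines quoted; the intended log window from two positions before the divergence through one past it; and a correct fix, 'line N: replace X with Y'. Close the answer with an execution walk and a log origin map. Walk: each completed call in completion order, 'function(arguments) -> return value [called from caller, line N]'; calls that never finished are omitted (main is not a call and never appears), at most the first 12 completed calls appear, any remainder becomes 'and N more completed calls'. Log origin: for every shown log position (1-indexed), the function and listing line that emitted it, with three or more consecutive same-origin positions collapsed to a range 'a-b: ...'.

Answer: the defect is in fold_scores at line 18.
Key observation: At log position 4 the runs split — shown 'level 4, partial 2', but the working version logs 'level 4, partial 0'.
Call chain: main -> fold_scores([0, 8, 7, 6, 7, 6, 12]) (called at line 32) -> clip_value(4, 2) (called at line 18) -> clip_value(3, 6) (called at line 5) ×3.
First divergence: at position 4 the run shows 'level 4, partial 2' where the working version logs 'level 4, partial 0'.
Intended log window:
  2: pack_ledger done: 46
  3: stage values: 46 and 4
  4: level 4, partial 0
  5: level 3, partial 4
Execution walk:
  pack_ledger([0, 8, 7, 6, 7, 6, 12]) -> 46  [called from fold_scores, line 15]
  clip_value(0, 12) -> 12  [called from clip_value, line 5]
  clip_value(1, 11) -> 12  [called from clip_value, line 5]
  clip_value(2, 9) -> 12  [called from clip_value, line 5]
  clip_value(3, 6) -> 12  [called from clip_value, line 5]
  clip_value(4, 2) -> 12  [called from fold_scores, line 18]
  fold_scores([0, 8, 7, 6, 7, 6, 12]) -> 12  [called from main, line 32]
  tally_events(12, 1) -> 12  [called from main, line 33]
Log origins:
  1: logged in main at line 31
  2: logged in pack_ledger at line 11
  3: logged in fold_scores at line 17
  4-7: logged in clip_value at line 4
A correct fix: line 18: replace `2` with `0`.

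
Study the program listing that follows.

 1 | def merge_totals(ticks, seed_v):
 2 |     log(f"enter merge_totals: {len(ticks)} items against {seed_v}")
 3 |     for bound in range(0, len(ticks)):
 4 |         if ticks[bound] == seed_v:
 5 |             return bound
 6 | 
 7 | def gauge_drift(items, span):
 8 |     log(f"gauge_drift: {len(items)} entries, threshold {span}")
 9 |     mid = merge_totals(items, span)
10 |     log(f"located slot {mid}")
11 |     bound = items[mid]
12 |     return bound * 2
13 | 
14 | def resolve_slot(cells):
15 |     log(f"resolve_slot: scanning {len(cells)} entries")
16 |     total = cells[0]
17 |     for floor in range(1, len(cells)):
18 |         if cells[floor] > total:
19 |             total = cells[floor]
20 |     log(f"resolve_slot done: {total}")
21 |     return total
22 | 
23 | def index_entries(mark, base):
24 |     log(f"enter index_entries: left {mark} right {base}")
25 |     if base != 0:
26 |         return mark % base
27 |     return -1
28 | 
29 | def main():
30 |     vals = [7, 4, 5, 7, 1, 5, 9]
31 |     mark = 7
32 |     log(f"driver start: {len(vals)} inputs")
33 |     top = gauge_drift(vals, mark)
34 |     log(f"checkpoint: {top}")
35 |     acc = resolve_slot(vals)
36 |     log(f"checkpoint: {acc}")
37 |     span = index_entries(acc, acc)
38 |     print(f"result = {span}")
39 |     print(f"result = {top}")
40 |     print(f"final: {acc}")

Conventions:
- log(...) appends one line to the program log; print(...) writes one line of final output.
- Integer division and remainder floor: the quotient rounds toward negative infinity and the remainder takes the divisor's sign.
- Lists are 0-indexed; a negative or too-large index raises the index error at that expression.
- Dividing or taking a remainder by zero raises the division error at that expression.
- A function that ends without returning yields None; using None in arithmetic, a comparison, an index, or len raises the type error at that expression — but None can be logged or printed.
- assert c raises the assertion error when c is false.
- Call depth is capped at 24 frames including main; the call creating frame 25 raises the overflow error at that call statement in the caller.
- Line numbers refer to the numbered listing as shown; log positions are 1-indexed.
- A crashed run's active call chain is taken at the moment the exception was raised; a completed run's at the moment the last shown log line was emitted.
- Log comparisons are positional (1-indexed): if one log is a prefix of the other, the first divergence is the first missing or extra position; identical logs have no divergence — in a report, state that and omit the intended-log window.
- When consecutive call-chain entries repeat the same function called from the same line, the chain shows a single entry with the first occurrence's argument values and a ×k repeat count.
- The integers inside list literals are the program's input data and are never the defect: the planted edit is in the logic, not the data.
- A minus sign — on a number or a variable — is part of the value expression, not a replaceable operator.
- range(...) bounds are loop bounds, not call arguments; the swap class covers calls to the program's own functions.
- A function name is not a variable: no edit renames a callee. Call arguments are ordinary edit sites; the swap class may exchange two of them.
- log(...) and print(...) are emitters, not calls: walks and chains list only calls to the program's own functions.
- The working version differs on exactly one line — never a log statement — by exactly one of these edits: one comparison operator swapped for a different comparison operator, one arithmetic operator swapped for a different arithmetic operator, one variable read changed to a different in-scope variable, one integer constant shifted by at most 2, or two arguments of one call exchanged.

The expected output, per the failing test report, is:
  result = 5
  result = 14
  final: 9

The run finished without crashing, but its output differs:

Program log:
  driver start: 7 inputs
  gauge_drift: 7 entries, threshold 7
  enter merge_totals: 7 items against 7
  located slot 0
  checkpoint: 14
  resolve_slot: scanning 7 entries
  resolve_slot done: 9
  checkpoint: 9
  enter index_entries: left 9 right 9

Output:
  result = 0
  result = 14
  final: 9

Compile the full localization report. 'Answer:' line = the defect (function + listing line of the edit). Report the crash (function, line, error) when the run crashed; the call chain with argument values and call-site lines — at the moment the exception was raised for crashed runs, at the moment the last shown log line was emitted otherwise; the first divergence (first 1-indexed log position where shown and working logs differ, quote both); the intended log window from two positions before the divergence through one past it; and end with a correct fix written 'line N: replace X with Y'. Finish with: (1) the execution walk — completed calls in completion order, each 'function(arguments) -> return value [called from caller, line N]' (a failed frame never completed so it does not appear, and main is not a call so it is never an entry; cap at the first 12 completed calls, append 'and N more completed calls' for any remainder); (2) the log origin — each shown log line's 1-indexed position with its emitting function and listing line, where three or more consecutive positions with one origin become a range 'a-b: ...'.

Answer: the defect is in main at line 37.
Key fact: The earliest visible damage is log position 9 — 'enter index_entries: left 9 right 9' rather than the intended 'enter index_entries: left 14 right 9'.
Call chain: main -> index_entries(9, 9) (called at line 37).
First divergence: position 9; shown 'enter index_entries: left 9 right 9' vs intended 'enter index_entries: left 14 right 9'.
Intended log window:
  7: resolve_slot done: 9
  8: checkpoint: 9
  9: enter index_entries: left 14 right 9
Execution walk:
  merge_totals([7, 4, 5, 7, 1, 5, 9], 7) -> 0  [called from gauge_drift, line 9]
  gauge_drift([7, 4, 5, 7, 1, 5, 9], 7) -> 14  [called from main, line 33]
  resolve_slot([7, 4, 5, 7, 1, 5, 9]) -> 9  [called from main, line 35]
  index_entries(9, 9) -> 0  [called from main, line 37]
Log origin:
  1 — main, line 32
  2 — gauge_drift, line 8
  3 — merge_totals, line 2
  4 — gauge_drift, line 10
  5 — main, line 34
  6 — resolve_slot, line 15
  7 — resolve_slot, line 20
  8 — main, line 36
  9 — index_entries, line 24
A correct fix: line 37: replace `index_entries(acc, acc)` with `index_entries(top, acc)`.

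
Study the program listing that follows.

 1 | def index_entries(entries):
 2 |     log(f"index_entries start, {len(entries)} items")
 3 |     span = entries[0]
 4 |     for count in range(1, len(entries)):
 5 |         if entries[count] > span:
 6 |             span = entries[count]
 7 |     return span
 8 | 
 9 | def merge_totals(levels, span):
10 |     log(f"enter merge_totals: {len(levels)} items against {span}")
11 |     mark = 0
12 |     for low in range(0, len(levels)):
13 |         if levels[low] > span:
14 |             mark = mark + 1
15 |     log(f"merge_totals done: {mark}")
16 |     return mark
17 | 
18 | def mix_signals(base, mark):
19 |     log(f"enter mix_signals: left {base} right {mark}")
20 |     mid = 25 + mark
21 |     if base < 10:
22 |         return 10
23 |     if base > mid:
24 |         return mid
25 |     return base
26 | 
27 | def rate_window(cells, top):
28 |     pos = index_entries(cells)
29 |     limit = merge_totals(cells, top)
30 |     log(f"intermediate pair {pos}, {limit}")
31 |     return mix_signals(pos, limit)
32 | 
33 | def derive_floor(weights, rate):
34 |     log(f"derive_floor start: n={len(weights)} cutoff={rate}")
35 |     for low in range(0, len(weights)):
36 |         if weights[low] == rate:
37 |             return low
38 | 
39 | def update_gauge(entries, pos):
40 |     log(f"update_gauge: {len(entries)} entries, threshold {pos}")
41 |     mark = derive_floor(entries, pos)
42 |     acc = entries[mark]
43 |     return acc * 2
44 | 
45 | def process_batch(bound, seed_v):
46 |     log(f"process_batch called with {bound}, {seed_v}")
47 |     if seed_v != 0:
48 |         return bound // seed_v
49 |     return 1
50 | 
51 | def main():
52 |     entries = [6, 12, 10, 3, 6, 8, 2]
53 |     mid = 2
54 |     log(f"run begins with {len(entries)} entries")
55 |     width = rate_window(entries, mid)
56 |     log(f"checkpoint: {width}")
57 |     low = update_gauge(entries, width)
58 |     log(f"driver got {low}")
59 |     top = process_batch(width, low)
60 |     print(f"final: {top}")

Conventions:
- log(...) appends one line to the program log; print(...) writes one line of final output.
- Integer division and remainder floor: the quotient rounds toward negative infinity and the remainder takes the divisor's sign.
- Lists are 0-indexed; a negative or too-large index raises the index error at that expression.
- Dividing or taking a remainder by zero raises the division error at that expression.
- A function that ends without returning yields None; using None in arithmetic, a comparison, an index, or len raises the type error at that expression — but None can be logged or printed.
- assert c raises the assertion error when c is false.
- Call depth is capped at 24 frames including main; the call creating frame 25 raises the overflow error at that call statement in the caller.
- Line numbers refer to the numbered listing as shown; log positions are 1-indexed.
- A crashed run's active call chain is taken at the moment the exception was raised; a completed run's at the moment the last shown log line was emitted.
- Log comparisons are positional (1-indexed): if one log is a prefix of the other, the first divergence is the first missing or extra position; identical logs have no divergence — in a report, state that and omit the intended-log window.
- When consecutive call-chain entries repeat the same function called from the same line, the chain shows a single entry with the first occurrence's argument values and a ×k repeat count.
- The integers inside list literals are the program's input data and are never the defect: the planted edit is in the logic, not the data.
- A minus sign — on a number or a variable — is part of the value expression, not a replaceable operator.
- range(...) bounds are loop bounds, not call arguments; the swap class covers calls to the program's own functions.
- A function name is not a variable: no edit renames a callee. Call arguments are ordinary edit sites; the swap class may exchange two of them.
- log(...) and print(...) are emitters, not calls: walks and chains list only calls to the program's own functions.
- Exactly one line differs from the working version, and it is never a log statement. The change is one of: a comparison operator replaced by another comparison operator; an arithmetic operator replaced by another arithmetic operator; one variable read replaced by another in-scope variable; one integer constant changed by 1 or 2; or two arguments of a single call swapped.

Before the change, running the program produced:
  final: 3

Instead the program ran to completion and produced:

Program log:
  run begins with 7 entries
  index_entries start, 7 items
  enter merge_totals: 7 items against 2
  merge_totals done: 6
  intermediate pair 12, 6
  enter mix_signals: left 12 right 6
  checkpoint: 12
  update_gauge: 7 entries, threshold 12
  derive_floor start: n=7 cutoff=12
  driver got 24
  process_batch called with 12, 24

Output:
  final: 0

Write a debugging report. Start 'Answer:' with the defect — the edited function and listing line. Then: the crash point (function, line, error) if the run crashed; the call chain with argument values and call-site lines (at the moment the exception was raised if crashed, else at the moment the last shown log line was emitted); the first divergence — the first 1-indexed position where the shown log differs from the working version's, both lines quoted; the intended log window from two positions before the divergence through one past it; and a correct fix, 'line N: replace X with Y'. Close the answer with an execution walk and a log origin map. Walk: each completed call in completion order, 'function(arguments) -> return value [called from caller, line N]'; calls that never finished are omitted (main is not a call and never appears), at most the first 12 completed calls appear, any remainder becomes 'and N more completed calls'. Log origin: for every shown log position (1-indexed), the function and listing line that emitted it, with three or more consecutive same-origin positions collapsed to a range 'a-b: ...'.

Answer: the defect is in main at line 57.
Key observation: At log position 8 the runs split — shown 'update_gauge: 7 entries, threshold 12', but the working version logs 'update_gauge: 7 entries, threshold 2'.
Call chain: main -> process_batch(12, 24) (called at line 59).
First divergence: at position 8 the run shows 'update_gauge: 7 entries, threshold 12' where the working version logs 'update_gauge: 7 entries, threshold 2'.
Intended log window:
  6: enter mix_signals: left 12 right 6
  7: checkpoint: 12
  8: update_gauge: 7 entries, threshold 2
  9: derive_floor start: n=7 cutoff=2
Execution walk:
  index_entries([6, 12, 10, 3, 6, 8, 2]) -> 12  [called from rate_window, line 28]
  merge_totals([6, 12, 10, 3, 6, 8, 2], 2) -> 6  [called from rate_window, line 29]
  mix_signals(12, 6) -> 12  [called from rate_window, line 31]
  rate_window([6, 12, 10, 3, 6, 8, 2], 2) -> 12  [called from main, line 55]
  derive_floor([6, 12, 10, 3, 6, 8, 2], 12) -> 1  [called from update_gauge, line 41]
  update_gauge([6, 12, 10, 3, 6, 8, 2], 12) -> 24  [called from main, line 57]
  process_batch(12, 24) -> 0  [called from main, line 59]
Log origin:
  1: from main, line 54
  2: from index_entries, line 2
  3: from merge_totals, line 10
  4: from merge_totals, line 15
  5: from rate_window, line 30
  6: from mix_signals, line 19
  7: from main, line 56
  8: from update_gauge, line 40
  9: from derive_floor, line 34
  10: from main, line 58
  11: from process_batch, line 46
A correct fix: line 57: replace `width` with `mid`.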